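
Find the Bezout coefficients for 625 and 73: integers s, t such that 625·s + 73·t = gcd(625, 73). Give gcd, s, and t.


Euclidean algorithm on (625, 73) — divide until remainder is 0:
  625 = 8 · 73 + 41
  73 = 1 · 41 + 32
  41 = 1 · 32 + 9
  32 = 3 · 9 + 5
  9 = 1 · 5 + 4
  5 = 1 · 4 + 1
  4 = 4 · 1 + 0
gcd(625, 73) = 1.
Track Bezout coefficients alongside the remainders: start with r₀ = 625 = a·1 + b·0 (s = 1, t = 0) and r₁ = 73 = a·0 + b·1 (s = 0, t = 1); each new remainder r_{k+1} = r_{k-1} − q_k·r_k inherits s_{k+1} = s_{k-1} − q_k·s_k, t_{k+1} = t_{k-1} − q_k·t_k, so r_k = a·s_k + b·t_k at every step:
  q = 8: r = 41, s = 1 − 8·0 = 1, t = 0 − 8·1 = -8  (check: 625·1 + 73·(-8) = 41)
  q = 1: r = 32, s = 0 − 1·1 = -1, t = 1 − 1·(-8) = 9  (check: 625·(-1) + 73·9 = 32)
  q = 1: r = 9, s = 1 − 1·(-1) = 2, t = -8 − 1·9 = -17  (check: 625·2 + 73·(-17) = 9)
  q = 3: r = 5, s = -1 − 3·2 = -7, t = 9 − 3·(-17) = 60  (check: 625·(-7) + 73·60 = 5)
  q = 1: r = 4, s = 2 − 1·(-7) = 9, t = -17 − 1·60 = -77  (check: 625·9 + 73·(-77) = 4)
  q = 1: r = 1, s = -7 − 1·9 = -16, t = 60 − 1·(-77) = 137  (check: 625·(-16) + 73·137 = 1)
The row with r = 1 (the gcd) gives the Bezout coefficients s = -16, t = 137.
Result: 625 · (-16) + 73 · (137) = 1.

gcd(625, 73) = 1; s = -16, t = 137 (check: 625·(-16) + 73·137 = 1).


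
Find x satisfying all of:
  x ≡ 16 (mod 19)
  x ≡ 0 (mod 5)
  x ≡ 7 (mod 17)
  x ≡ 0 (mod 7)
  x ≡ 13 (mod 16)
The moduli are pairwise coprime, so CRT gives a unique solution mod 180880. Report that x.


Product of moduli M = 19 · 5 · 17 · 7 · 16 = 180880.
Merge one congruence at a time:
  Start: x ≡ 16 (mod 19).
  Combine with x ≡ 0 (mod 5); new modulus lcm = 95.
    Write x = 16 + 19·t and substitute into x ≡ 0 (mod 5): 19·t ≡ 0 − 16 = -16 (mod 5).
    Reduce coefficients mod 5: 4·t ≡ 4 (mod 5).
    The inverse of 4 mod 5 is 4 (since 4·4 = 16 = 3·5 + 1), so t ≡ 4·4 = 16 ≡ 1 (mod 5).
    Then x = 16 + 19·1 = 35, valid modulo lcm(19, 5) = 95: x ≡ 35 (mod 95).
  Combine with x ≡ 7 (mod 17); new modulus lcm = 1615.
    Write x = 35 + 95·t and substitute into x ≡ 7 (mod 17): 95·t ≡ 7 − 35 = -28 (mod 17).
    Reduce coefficients mod 17: 10·t ≡ 6 (mod 17).
    The inverse of 10 mod 17 is 12 (since 10·12 = 120 = 7·17 + 1), so t ≡ 12·6 = 72 ≡ 4 (mod 17).
    Then x = 35 + 95·4 = 415, valid modulo lcm(95, 17) = 1615: x ≡ 415 (mod 1615).
  Combine with x ≡ 0 (mod 7); new modulus lcm = 11305.
    Write x = 415 + 1615·t and substitute into x ≡ 0 (mod 7): 1615·t ≡ 0 − 415 = -415 (mod 7).
    Reduce coefficients mod 7: 5·t ≡ 5 (mod 7).
    The inverse of 5 mod 7 is 3 (since 5·3 = 15 = 2·7 + 1), so t ≡ 3·5 = 15 ≡ 1 (mod 7).
    Then x = 415 + 1615·1 = 2030, valid modulo lcm(1615, 7) = 11305: x ≡ 2030 (mod 11305).
  Combine with x ≡ 13 (mod 16); new modulus lcm = 180880.
    Write x = 2030 + 11305·t and substitute into x ≡ 13 (mod 16): 11305·t ≡ 13 − 2030 = -2017 (mod 16).
    Reduce coefficients mod 16: 9·t ≡ 15 (mod 16).
    The inverse of 9 mod 16 is 9 (since 9·9 = 81 = 5·16 + 1), so t ≡ 9·15 = 135 ≡ 7 (mod 16).
    Then x = 2030 + 11305·7 = 81165, valid modulo lcm(11305, 16) = 180880: x ≡ 81165 (mod 180880).
Verify against each original: 81165 mod 19 = 16, 81165 mod 5 = 0, 81165 mod 17 = 7, 81165 mod 7 = 0, 81165 mod 16 = 13.

x ≡ 81165 (mod 180880).


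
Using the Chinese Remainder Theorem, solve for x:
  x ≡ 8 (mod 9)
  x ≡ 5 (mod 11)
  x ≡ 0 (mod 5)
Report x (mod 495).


Moduli 9, 11, 5 are pairwise coprime; by CRT there is a unique solution modulo M = 9 · 11 · 5 = 495.
Solve pairwise, accumulating the modulus:
  Start with x ≡ 8 (mod 9).
  Combine with x ≡ 5 (mod 11): since gcd(9, 11) = 1, we get a unique residue mod 99.
    Write x = 8 + 9·t and substitute into x ≡ 5 (mod 11): 9·t ≡ 5 − 8 = -3 (mod 11).
    Reduce coefficients mod 11: 9·t ≡ 8 (mod 11).
    The inverse of 9 mod 11 is 5 (since 9·5 = 45 = 4·11 + 1), so t ≡ 5·8 = 40 ≡ 7 (mod 11).
    Then x = 8 + 9·7 = 71, valid modulo lcm(9, 11) = 99: x ≡ 71 (mod 99).
  Combine with x ≡ 0 (mod 5): since gcd(99, 5) = 1, we get a unique residue mod 495.
    Write x = 71 + 99·t and substitute into x ≡ 0 (mod 5): 99·t ≡ 0 − 71 = -71 (mod 5).
    Reduce coefficients mod 5: 4·t ≡ 4 (mod 5).
    The inverse of 4 mod 5 is 4 (since 4·4 = 16 = 3·5 + 1), so t ≡ 4·4 = 16 ≡ 1 (mod 5).
    Then x = 71 + 99·1 = 170, valid modulo lcm(99, 5) = 495: x ≡ 170 (mod 495).
Verify: 170 mod 9 = 8 ✓, 170 mod 11 = 5 ✓, 170 mod 5 = 0 ✓.

x ≡ 170 (mod 495).


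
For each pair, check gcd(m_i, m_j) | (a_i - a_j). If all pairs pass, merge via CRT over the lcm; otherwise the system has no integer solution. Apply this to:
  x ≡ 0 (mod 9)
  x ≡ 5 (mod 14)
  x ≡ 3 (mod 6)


Moduli 9, 14, 6 are not pairwise coprime, so CRT works modulo lcm(m_i) when all pairwise compatibility conditions hold.
Pairwise compatibility: gcd(m_i, m_j) must divide a_i - a_j for every pair.
Merge one congruence at a time:
  Start: x ≡ 0 (mod 9).
  Combine with x ≡ 5 (mod 14): gcd(9, 14) = 1; 5 - 0 = 5, which IS divisible by 1, so compatible.
    Write x = 0 + 9·t and substitute into x ≡ 5 (mod 14): 9·t ≡ 5 − 0 = 5 (mod 14).
    The inverse of 9 mod 14 is 11 (since 9·11 = 99 = 7·14 + 1), so t ≡ 11·5 = 55 ≡ 13 (mod 14).
    Then x = 0 + 9·13 = 117, valid modulo lcm(9, 14) = 126: x ≡ 117 (mod 126).
  Combine with x ≡ 3 (mod 6): gcd(126, 6) = 6; 3 - 117 = -114, which IS divisible by 6, so compatible.
    Write x = 117 + 126·t and substitute into x ≡ 3 (mod 6): 126·t ≡ 3 − 117 = -114 (mod 6).
    Divide the congruence (and modulus) by g = 6: 21·t ≡ -19 (mod 1).
    Modulo 1 every t works; take t = 0.
    Then x = 117 + 126·0 = 117, valid modulo lcm(126, 6) = 126: x ≡ 117 (mod 126).
Verify: 117 mod 9 = 0, 117 mod 14 = 5, 117 mod 6 = 3.

x ≡ 117 (mod 126).


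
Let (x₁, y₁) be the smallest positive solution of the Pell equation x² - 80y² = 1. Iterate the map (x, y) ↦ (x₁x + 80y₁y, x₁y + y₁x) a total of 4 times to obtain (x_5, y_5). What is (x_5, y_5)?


Step 1: Find the fundamental solution (x₁, y₁) of x² - 80y² = 1.
  Expand √80 as a continued fraction. a₀ = ⌊√80⌋ = 8; iterate m_{k+1} = d_k·a_k − m_k, d_{k+1} = (80 − m_{k+1}²)/d_k, a_{k+1} = ⌊(a₀ + m_{k+1})/d_{k+1}⌋ (starting m₀ = 0, d₀ = 1), with convergents p_k = a_k·p_{k-1} + p_{k-2}, q_k = a_k·q_{k-1} + q_{k-2} (p₋₁ = 1, q₋₁ = 0):
  k = 0: a₀ = 8; p₀/q₀ = 8/1; p₀² − 80·q₀² = 64 − 80 = -16.
  k = 1: m = 8, d = 16, a = ⌊(8 + 8)/16⌋ = 1; p/q = (1·8 + 1)/(1·1 + 0) = 9/1; p² − 80·q² = 81 − 80 = 1.
  The first convergent with p² − 80·q² = 1 gives the fundamental solution (x₁, y₁) = (9, 1).
Step 2: Apply the recurrence (x_{n+1}, y_{n+1}) = (x₁x_n + 80y₁y_n, x₁y_n + y₁x_n) repeatedly.
  From (x_1, y_1) = (9, 1): x_2 = 9·9 + 80·1·1 = 161; y_2 = 9·1 + 1·9 = 18.
  From (x_2, y_2) = (161, 18): x_3 = 9·161 + 80·1·18 = 2889; y_3 = 9·18 + 1·161 = 323.
  From (x_3, y_3) = (2889, 323): x_4 = 9·2889 + 80·1·323 = 51841; y_4 = 9·323 + 1·2889 = 5796.
  From (x_4, y_4) = (51841, 5796): x_5 = 9·51841 + 80·1·5796 = 930249; y_5 = 9·5796 + 1·51841 = 104005.
Step 3: Verify x_5² - 80·y_5² = 865363202001 - 865363202000 = 1 (should be 1). ✓

(x_1, y_1) = (9, 1); (x_5, y_5) = (930249, 104005).


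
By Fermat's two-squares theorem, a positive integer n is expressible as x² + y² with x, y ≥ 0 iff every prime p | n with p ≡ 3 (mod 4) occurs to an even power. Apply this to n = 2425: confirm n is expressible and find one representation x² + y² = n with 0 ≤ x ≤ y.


Step 1: Factor n = 2425 = 5^2 · 97.
Step 2: Check the mod-4 condition on each prime factor: 5 ≡ 1 (mod 4), exponent 2; 97 ≡ 1 (mod 4), exponent 1.
All primes ≡ 3 (mod 4) appear to even exponent (or don't appear), so by the two-squares theorem n IS expressible as a sum of two squares.
Step 3: Build a representation. Here n = 5 · 5 · 97 is a product of primes ≡ 1 (mod 4). Each prime p ≡ 1 (mod 4) is itself a sum of two squares; find a² by testing p − a² for a perfect square:
  5: 5 − 1² = 4 = 2² ⇒ 5 = 1² + 2².
  97: 97 − 1² = 96, 97 − 2² = 93, 97 − 3² = 88, 97 − 4² = 81 = 9² ⇒ 97 = 4² + 9².
  Combine using the Brahmagupta–Fibonacci identity (a² + b²)(c² + d²) = (ac − bd)² + (ad + bc)² = (ac + bd)² + (ad − bc)²:
  5 · 5 = 25: from (1² + 2²)(1² + 2²), take (1·1 − 2·2, 1·2 + 2·1) = (1 − 4, 2 + 2) = (-3, 4); dropping signs (only squares matter) gives (3, 4); check 3² + 4² = 9 + 16 = 25 ✓.
  25 · 97 = 2425: from (3² + 4²)(4² + 9²), take (3·4 − 4·9, 3·9 + 4·4) = (12 − 36, 27 + 16) = (-24, 43); dropping signs (only squares matter) gives (24, 43); check 24² + 43² = 576 + 1849 = 2425 ✓.
Step 4: Order so x ≤ y and verify: 24² + 43² = 576 + 1849 = 2425 = n. ✓

n = 2425 = 24² + 43² (one valid representation with x ≤ y).


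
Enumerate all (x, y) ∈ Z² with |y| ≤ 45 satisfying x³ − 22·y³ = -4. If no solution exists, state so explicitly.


The equation is x³ - 22y³ = -4. For fixed y, x³ = 22·y³ − 4, so a solution requires the RHS to be a perfect cube.
Strategy: iterate y from -45 to 45, compute RHS = 22·y³ − 4, and check whether it is a (positive or negative) perfect cube.
Check small values of y:
  y = 0: RHS = -4 is not a perfect cube.
  y = 1: RHS = 18 is not a perfect cube.
  y = -1: RHS = -26 is not a perfect cube.
  y = 2: RHS = 172 is not a perfect cube.
  y = -2: RHS = -180 is not a perfect cube.
  y = 3: RHS = 590 is not a perfect cube.
  y = -3: RHS = -598 is not a perfect cube.
Continuing the search up to |y| = 45 finds no solutions either.
No (x, y) in the scanned range satisfies the equation.

No integer solutions with |y| ≤ 45.


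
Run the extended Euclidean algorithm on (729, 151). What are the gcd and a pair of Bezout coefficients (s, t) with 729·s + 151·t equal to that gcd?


Euclidean algorithm on (729, 151) — divide until remainder is 0:
  729 = 4 · 151 + 125
  151 = 1 · 125 + 26
  125 = 4 · 26 + 21
  26 = 1 · 21 + 5
  21 = 4 · 5 + 1
  5 = 5 · 1 + 0
gcd(729, 151) = 1.
Track Bezout coefficients alongside the remainders: start with r₀ = 729 = a·1 + b·0 (s = 1, t = 0) and r₁ = 151 = a·0 + b·1 (s = 0, t = 1); each new remainder r_{k+1} = r_{k-1} − q_k·r_k inherits s_{k+1} = s_{k-1} − q_k·s_k, t_{k+1} = t_{k-1} − q_k·t_k, so r_k = a·s_k + b·t_k at every step:
  q = 4: r = 125, s = 1 − 4·0 = 1, t = 0 − 4·1 = -4  (check: 729·1 + 151·(-4) = 125)
  q = 1: r = 26, s = 0 − 1·1 = -1, t = 1 − 1·(-4) = 5  (check: 729·(-1) + 151·5 = 26)
  q = 4: r = 21, s = 1 − 4·(-1) = 5, t = -4 − 4·5 = -24  (check: 729·5 + 151·(-24) = 21)
  q = 1: r = 5, s = -1 − 1·5 = -6, t = 5 − 1·(-24) = 29  (check: 729·(-6) + 151·29 = 5)
  q = 4: r = 1, s = 5 − 4·(-6) = 29, t = -24 − 4·29 = -140  (check: 729·29 + 151·(-140) = 1)
The row with r = 1 (the gcd) gives the Bezout coefficients s = 29, t = -140.
Result: 729 · (29) + 151 · (-140) = 1.

gcd(729, 151) = 1; s = 29, t = -140 (check: 729·29 + 151·(-140) = 1).


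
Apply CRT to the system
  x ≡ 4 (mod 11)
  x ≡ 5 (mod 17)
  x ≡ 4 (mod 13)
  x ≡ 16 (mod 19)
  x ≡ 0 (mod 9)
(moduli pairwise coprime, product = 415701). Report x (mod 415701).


Product of moduli M = 11 · 17 · 13 · 19 · 9 = 415701.
Merge one congruence at a time:
  Start: x ≡ 4 (mod 11).
  Combine with x ≡ 5 (mod 17); new modulus lcm = 187.
    Write x = 4 + 11·t and substitute into x ≡ 5 (mod 17): 11·t ≡ 5 − 4 = 1 (mod 17).
    The inverse of 11 mod 17 is 14 (since 11·14 = 154 = 9·17 + 1), so t ≡ 14·1 = 14 ≡ 14 (mod 17).
    Then x = 4 + 11·14 = 158, valid modulo lcm(11, 17) = 187: x ≡ 158 (mod 187).
  Combine with x ≡ 4 (mod 13); new modulus lcm = 2431.
    Write x = 158 + 187·t and substitute into x ≡ 4 (mod 13): 187·t ≡ 4 − 158 = -154 (mod 13).
    Reduce coefficients mod 13: 5·t ≡ 2 (mod 13).
    The inverse of 5 mod 13 is 8 (since 5·8 = 40 = 3·13 + 1), so t ≡ 8·2 = 16 ≡ 3 (mod 13).
    Then x = 158 + 187·3 = 719, valid modulo lcm(187, 13) = 2431: x ≡ 719 (mod 2431).
  Combine with x ≡ 16 (mod 19); new modulus lcm = 46189.
    Write x = 719 + 2431·t and substitute into x ≡ 16 (mod 19): 2431·t ≡ 16 − 719 = -703 (mod 19).
    Reduce coefficients mod 19: 18·t ≡ 0 (mod 19).
    The inverse of 18 mod 19 is 18 (since 18·18 = 324 = 17·19 + 1), so t ≡ 18·0 = 0 ≡ 0 (mod 19).
    Then x = 719 + 2431·0 = 719, valid modulo lcm(2431, 19) = 46189: x ≡ 719 (mod 46189).
  Combine with x ≡ 0 (mod 9); new modulus lcm = 415701.
    Write x = 719 + 46189·t and substitute into x ≡ 0 (mod 9): 46189·t ≡ 0 − 719 = -719 (mod 9).
    Reduce coefficients mod 9: 1·t ≡ 1 (mod 9).
    So t ≡ 1 (mod 9).
    Then x = 719 + 46189·1 = 46908, valid modulo lcm(46189, 9) = 415701: x ≡ 46908 (mod 415701).
Verify against each original: 46908 mod 11 = 4, 46908 mod 17 = 5, 46908 mod 13 = 4, 46908 mod 19 = 16, 46908 mod 9 = 0.

x ≡ 46908 (mod 415701).


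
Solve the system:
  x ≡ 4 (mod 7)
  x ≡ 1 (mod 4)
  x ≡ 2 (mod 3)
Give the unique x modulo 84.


Moduli 7, 4, 3 are pairwise coprime; by CRT there is a unique solution modulo M = 7 · 4 · 3 = 84.
Solve pairwise, accumulating the modulus:
  Start with x ≡ 4 (mod 7).
  Combine with x ≡ 1 (mod 4): since gcd(7, 4) = 1, we get a unique residue mod 28.
    Write x = 4 + 7·t and substitute into x ≡ 1 (mod 4): 7·t ≡ 1 − 4 = -3 (mod 4).
    Reduce coefficients mod 4: 3·t ≡ 1 (mod 4).
    The inverse of 3 mod 4 is 3 (since 3·3 = 9 = 2·4 + 1), so t ≡ 3·1 = 3 ≡ 3 (mod 4).
    Then x = 4 + 7·3 = 25, valid modulo lcm(7, 4) = 28: x ≡ 25 (mod 28).
  Combine with x ≡ 2 (mod 3): since gcd(28, 3) = 1, we get a unique residue mod 84.
    Write x = 25 + 28·t and substitute into x ≡ 2 (mod 3): 28·t ≡ 2 − 25 = -23 (mod 3).
    Reduce coefficients mod 3: 1·t ≡ 1 (mod 3).
    So t ≡ 1 (mod 3).
    Then x = 25 + 28·1 = 53, valid modulo lcm(28, 3) = 84: x ≡ 53 (mod 84).
Verify: 53 mod 7 = 4 ✓, 53 mod 4 = 1 ✓, 53 mod 3 = 2 ✓.

x ≡ 53 (mod 84).


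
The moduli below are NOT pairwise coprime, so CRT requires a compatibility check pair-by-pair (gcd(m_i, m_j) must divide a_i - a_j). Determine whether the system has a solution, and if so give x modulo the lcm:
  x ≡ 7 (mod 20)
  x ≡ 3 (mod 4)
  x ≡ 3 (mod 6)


Moduli 20, 4, 6 are not pairwise coprime, so CRT works modulo lcm(m_i) when all pairwise compatibility conditions hold.
Pairwise compatibility: gcd(m_i, m_j) must divide a_i - a_j for every pair.
Merge one congruence at a time:
  Start: x ≡ 7 (mod 20).
  Combine with x ≡ 3 (mod 4): gcd(20, 4) = 4; 3 - 7 = -4, which IS divisible by 4, so compatible.
    Write x = 7 + 20·t and substitute into x ≡ 3 (mod 4): 20·t ≡ 3 − 7 = -4 (mod 4).
    Divide the congruence (and modulus) by g = 4: 5·t ≡ -1 (mod 1).
    Modulo 1 every t works; take t = 0.
    Then x = 7 + 20·0 = 7, valid modulo lcm(20, 4) = 20: x ≡ 7 (mod 20).
  Combine with x ≡ 3 (mod 6): gcd(20, 6) = 2; 3 - 7 = -4, which IS divisible by 2, so compatible.
    Write x = 7 + 20·t and substitute into x ≡ 3 (mod 6): 20·t ≡ 3 − 7 = -4 (mod 6).
    Divide the congruence (and modulus) by g = 2: 10·t ≡ -2 (mod 3).
    Reduce coefficients mod 3: 1·t ≡ 1 (mod 3).
    So t ≡ 1 (mod 3).
    Then x = 7 + 20·1 = 27, valid modulo lcm(20, 6) = 60: x ≡ 27 (mod 60).
Verify: 27 mod 20 = 7, 27 mod 4 = 3, 27 mod 6 = 3.

x ≡ 27 (mod 60).


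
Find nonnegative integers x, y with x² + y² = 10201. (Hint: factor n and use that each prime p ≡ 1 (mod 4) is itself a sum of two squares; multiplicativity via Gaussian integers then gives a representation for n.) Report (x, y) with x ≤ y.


Step 1: Factor n = 10201 = 101^2.
Step 2: Check the mod-4 condition on each prime factor: 101 ≡ 1 (mod 4), exponent 2.
All primes ≡ 3 (mod 4) appear to even exponent (or don't appear), so by the two-squares theorem n IS expressible as a sum of two squares.
Step 3: Build a representation. Here n = 101 · 101 is a product of primes ≡ 1 (mod 4). Each prime p ≡ 1 (mod 4) is itself a sum of two squares; find a² by testing p − a² for a perfect square:
  101: 101 − 1² = 100 = 10² ⇒ 101 = 1² + 10².
  Combine using the Brahmagupta–Fibonacci identity (a² + b²)(c² + d²) = (ac − bd)² + (ad + bc)² = (ac + bd)² + (ad − bc)²:
  101 · 101 = 10201: from (1² + 10²)(1² + 10²), take (1·1 − 10·10, 1·10 + 10·1) = (1 − 100, 10 + 10) = (-99, 20); dropping signs (only squares matter) gives (99, 20); check 99² + 20² = 9801 + 400 = 10201 ✓.
Step 4: Order so x ≤ y and verify: 20² + 99² = 400 + 9801 = 10201 = n. ✓

n = 10201 = 20² + 99² (one valid representation with x ≤ y).


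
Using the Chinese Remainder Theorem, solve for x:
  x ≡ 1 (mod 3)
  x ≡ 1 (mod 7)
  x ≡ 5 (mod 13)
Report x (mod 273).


Moduli 3, 7, 13 are pairwise coprime; by CRT there is a unique solution modulo M = 3 · 7 · 13 = 273.
Solve pairwise, accumulating the modulus:
  Start with x ≡ 1 (mod 3).
  Combine with x ≡ 1 (mod 7): since gcd(3, 7) = 1, we get a unique residue mod 21.
    Write x = 1 + 3·t and substitute into x ≡ 1 (mod 7): 3·t ≡ 1 − 1 = 0 (mod 7).
    The inverse of 3 mod 7 is 5 (since 3·5 = 15 = 2·7 + 1), so t ≡ 5·0 = 0 ≡ 0 (mod 7).
    Then x = 1 + 3·0 = 1, valid modulo lcm(3, 7) = 21: x ≡ 1 (mod 21).
  Combine with x ≡ 5 (mod 13): since gcd(21, 13) = 1, we get a unique residue mod 273.
    Write x = 1 + 21·t and substitute into x ≡ 5 (mod 13): 21·t ≡ 5 − 1 = 4 (mod 13).
    Reduce coefficients mod 13: 8·t ≡ 4 (mod 13).
    The inverse of 8 mod 13 is 5 (since 8·5 = 40 = 3·13 + 1), so t ≡ 5·4 = 20 ≡ 7 (mod 13).
    Then x = 1 + 21·7 = 148, valid modulo lcm(21, 13) = 273: x ≡ 148 (mod 273).
Verify: 148 mod 3 = 1 ✓, 148 mod 7 = 1 ✓, 148 mod 13 = 5 ✓.

x ≡ 148 (mod 273).


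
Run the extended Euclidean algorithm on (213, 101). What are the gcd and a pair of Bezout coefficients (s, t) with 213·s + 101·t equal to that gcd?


Euclidean algorithm on (213, 101) — divide until remainder is 0:
  213 = 2 · 101 + 11
  101 = 9 · 11 + 2
  11 = 5 · 2 + 1
  2 = 2 · 1 + 0
gcd(213, 101) = 1.
Track Bezout coefficients alongside the remainders: start with r₀ = 213 = a·1 + b·0 (s = 1, t = 0) and r₁ = 101 = a·0 + b·1 (s = 0, t = 1); each new remainder r_{k+1} = r_{k-1} − q_k·r_k inherits s_{k+1} = s_{k-1} − q_k·s_k, t_{k+1} = t_{k-1} − q_k·t_k, so r_k = a·s_k + b·t_k at every step:
  q = 2: r = 11, s = 1 − 2·0 = 1, t = 0 − 2·1 = -2  (check: 213·1 + 101·(-2) = 11)
  q = 9: r = 2, s = 0 − 9·1 = -9, t = 1 − 9·(-2) = 19  (check: 213·(-9) + 101·19 = 2)
  q = 5: r = 1, s = 1 − 5·(-9) = 46, t = -2 − 5·19 = -97  (check: 213·46 + 101·(-97) = 1)
The row with r = 1 (the gcd) gives the Bezout coefficients s = 46, t = -97.
Result: 213 · (46) + 101 · (-97) = 1.

gcd(213, 101) = 1; s = 46, t = -97 (check: 213·46 + 101·(-97) = 1).


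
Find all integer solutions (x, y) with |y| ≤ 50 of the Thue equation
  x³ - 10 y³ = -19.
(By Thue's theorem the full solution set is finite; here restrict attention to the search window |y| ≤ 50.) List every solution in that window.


The equation is x³ - 10y³ = -19. For fixed y, x³ = 10·y³ − 19, so a solution requires the RHS to be a perfect cube.
Strategy: iterate y from -50 to 50, compute RHS = 10·y³ − 19, and check whether it is a (positive or negative) perfect cube.
Check small values of y:
  y = 0: RHS = -19 is not a perfect cube.
  y = 1: RHS = -9 is not a perfect cube.
  y = -1: RHS = -29 is not a perfect cube.
  y = 2: RHS = 61 is not a perfect cube.
  y = -2: RHS = -99 is not a perfect cube.
  y = 3: RHS = 251 is not a perfect cube.
  y = -3: RHS = -289 is not a perfect cube.
Continuing the search up to |y| = 50 finds no solutions either.
No (x, y) in the scanned range satisfies the equation.

No integer solutions with |y| ≤ 50.


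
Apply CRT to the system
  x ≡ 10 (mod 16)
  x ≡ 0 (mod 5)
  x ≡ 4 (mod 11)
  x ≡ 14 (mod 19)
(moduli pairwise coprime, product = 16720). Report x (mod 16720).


Product of moduli M = 16 · 5 · 11 · 19 = 16720.
Merge one congruence at a time:
  Start: x ≡ 10 (mod 16).
  Combine with x ≡ 0 (mod 5); new modulus lcm = 80.
    Write x = 10 + 16·t and substitute into x ≡ 0 (mod 5): 16·t ≡ 0 − 10 = -10 (mod 5).
    Reduce coefficients mod 5: 1·t ≡ 0 (mod 5).
    So t ≡ 0 (mod 5).
    Then x = 10 + 16·0 = 10, valid modulo lcm(16, 5) = 80: x ≡ 10 (mod 80).
  Combine with x ≡ 4 (mod 11); new modulus lcm = 880.
    Write x = 10 + 80·t and substitute into x ≡ 4 (mod 11): 80·t ≡ 4 − 10 = -6 (mod 11).
    Reduce coefficients mod 11: 3·t ≡ 5 (mod 11).
    The inverse of 3 mod 11 is 4 (since 3·4 = 12 = 1·11 + 1), so t ≡ 4·5 = 20 ≡ 9 (mod 11).
    Then x = 10 + 80·9 = 730, valid modulo lcm(80, 11) = 880: x ≡ 730 (mod 880).
  Combine with x ≡ 14 (mod 19); new modulus lcm = 16720.
    Write x = 730 + 880·t and substitute into x ≡ 14 (mod 19): 880·t ≡ 14 − 730 = -716 (mod 19).
    Reduce coefficients mod 19: 6·t ≡ 6 (mod 19).
    The inverse of 6 mod 19 is 16 (since 6·16 = 96 = 5·19 + 1), so t ≡ 16·6 = 96 ≡ 1 (mod 19).
    Then x = 730 + 880·1 = 1610, valid modulo lcm(880, 19) = 16720: x ≡ 1610 (mod 16720).
Verify against each original: 1610 mod 16 = 10, 1610 mod 5 = 0, 1610 mod 11 = 4, 1610 mod 19 = 14.

x ≡ 1610 (mod 16720).


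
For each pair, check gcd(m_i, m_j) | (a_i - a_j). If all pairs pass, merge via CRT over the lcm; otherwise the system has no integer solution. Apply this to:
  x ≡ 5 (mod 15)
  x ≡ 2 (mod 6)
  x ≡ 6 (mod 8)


Moduli 15, 6, 8 are not pairwise coprime, so CRT works modulo lcm(m_i) when all pairwise compatibility conditions hold.
Pairwise compatibility: gcd(m_i, m_j) must divide a_i - a_j for every pair.
Merge one congruence at a time:
  Start: x ≡ 5 (mod 15).
  Combine with x ≡ 2 (mod 6): gcd(15, 6) = 3; 2 - 5 = -3, which IS divisible by 3, so compatible.
    Write x = 5 + 15·t and substitute into x ≡ 2 (mod 6): 15·t ≡ 2 − 5 = -3 (mod 6).
    Divide the congruence (and modulus) by g = 3: 5·t ≡ -1 (mod 2).
    Reduce coefficients mod 2: 1·t ≡ 1 (mod 2).
    So t ≡ 1 (mod 2).
    Then x = 5 + 15·1 = 20, valid modulo lcm(15, 6) = 30: x ≡ 20 (mod 30).
  Combine with x ≡ 6 (mod 8): gcd(30, 8) = 2; 6 - 20 = -14, which IS divisible by 2, so compatible.
    Write x = 20 + 30·t and substitute into x ≡ 6 (mod 8): 30·t ≡ 6 − 20 = -14 (mod 8).
    Divide the congruence (and modulus) by g = 2: 15·t ≡ -7 (mod 4).
    Reduce coefficients mod 4: 3·t ≡ 1 (mod 4).
    The inverse of 3 mod 4 is 3 (since 3·3 = 9 = 2·4 + 1), so t ≡ 3·1 = 3 ≡ 3 (mod 4).
    Then x = 20 + 30·3 = 110, valid modulo lcm(30, 8) = 120: x ≡ 110 (mod 120).
Verify: 110 mod 15 = 5, 110 mod 6 = 2, 110 mod 8 = 6.

x ≡ 110 (mod 120).


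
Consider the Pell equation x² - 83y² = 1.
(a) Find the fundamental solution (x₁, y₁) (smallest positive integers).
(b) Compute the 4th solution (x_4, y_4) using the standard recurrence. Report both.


Step 1: Find the fundamental solution (x₁, y₁) of x² - 83y² = 1.
  Expand √83 as a continued fraction. a₀ = ⌊√83⌋ = 9; iterate m_{k+1} = d_k·a_k − m_k, d_{k+1} = (83 − m_{k+1}²)/d_k, a_{k+1} = ⌊(a₀ + m_{k+1})/d_{k+1}⌋ (starting m₀ = 0, d₀ = 1), with convergents p_k = a_k·p_{k-1} + p_{k-2}, q_k = a_k·q_{k-1} + q_{k-2} (p₋₁ = 1, q₋₁ = 0):
  k = 0: a₀ = 9; p₀/q₀ = 9/1; p₀² − 83·q₀² = 81 − 83 = -2.
  k = 1: m = 9, d = 2, a = ⌊(9 + 9)/2⌋ = 9; p/q = (9·9 + 1)/(9·1 + 0) = 82/9; p² − 83·q² = 6724 − 6723 = 1.
  The first convergent with p² − 83·q² = 1 gives the fundamental solution (x₁, y₁) = (82, 9).
Step 2: Apply the recurrence (x_{n+1}, y_{n+1}) = (x₁x_n + 83y₁y_n, x₁y_n + y₁x_n) repeatedly.
  From (x_1, y_1) = (82, 9): x_2 = 82·82 + 83·9·9 = 13447; y_2 = 82·9 + 9·82 = 1476.
  From (x_2, y_2) = (13447, 1476): x_3 = 82·13447 + 83·9·1476 = 2205226; y_3 = 82·1476 + 9·13447 = 242055.
  From (x_3, y_3) = (2205226, 242055): x_4 = 82·2205226 + 83·9·242055 = 361643617; y_4 = 82·242055 + 9·2205226 = 39695544.
Step 3: Verify x_4² - 83·y_4² = 130786105716842689 - 130786105716842688 = 1 (should be 1). ✓

(x_1, y_1) = (82, 9); (x_4, y_4) = (361643617, 39695544).


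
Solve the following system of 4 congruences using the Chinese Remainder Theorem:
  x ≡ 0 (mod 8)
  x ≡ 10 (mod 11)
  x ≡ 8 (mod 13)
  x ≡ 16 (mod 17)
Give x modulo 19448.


Product of moduli M = 8 · 11 · 13 · 17 = 19448.
Merge one congruence at a time:
  Start: x ≡ 0 (mod 8).
  Combine with x ≡ 10 (mod 11); new modulus lcm = 88.
    Write x = 0 + 8·t and substitute into x ≡ 10 (mod 11): 8·t ≡ 10 − 0 = 10 (mod 11).
    The inverse of 8 mod 11 is 7 (since 8·7 = 56 = 5·11 + 1), so t ≡ 7·10 = 70 ≡ 4 (mod 11).
    Then x = 0 + 8·4 = 32, valid modulo lcm(8, 11) = 88: x ≡ 32 (mod 88).
  Combine with x ≡ 8 (mod 13); new modulus lcm = 1144.
    Write x = 32 + 88·t and substitute into x ≡ 8 (mod 13): 88·t ≡ 8 − 32 = -24 (mod 13).
    Reduce coefficients mod 13: 10·t ≡ 2 (mod 13).
    The inverse of 10 mod 13 is 4 (since 10·4 = 40 = 3·13 + 1), so t ≡ 4·2 = 8 ≡ 8 (mod 13).
    Then x = 32 + 88·8 = 736, valid modulo lcm(88, 13) = 1144: x ≡ 736 (mod 1144).
  Combine with x ≡ 16 (mod 17); new modulus lcm = 19448.
    Write x = 736 + 1144·t and substitute into x ≡ 16 (mod 17): 1144·t ≡ 16 − 736 = -720 (mod 17).
    Reduce coefficients mod 17: 5·t ≡ 11 (mod 17).
    The inverse of 5 mod 17 is 7 (since 5·7 = 35 = 2·17 + 1), so t ≡ 7·11 = 77 ≡ 9 (mod 17).
    Then x = 736 + 1144·9 = 11032, valid modulo lcm(1144, 17) = 19448: x ≡ 11032 (mod 19448).
Verify against each original: 11032 mod 8 = 0, 11032 mod 11 = 10, 11032 mod 13 = 8, 11032 mod 17 = 16.

x ≡ 11032 (mod 19448).


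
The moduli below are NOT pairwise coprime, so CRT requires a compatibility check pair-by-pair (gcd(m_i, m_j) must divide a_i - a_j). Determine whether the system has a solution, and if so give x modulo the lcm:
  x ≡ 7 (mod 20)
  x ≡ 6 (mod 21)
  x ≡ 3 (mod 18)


Moduli 20, 21, 18 are not pairwise coprime, so CRT works modulo lcm(m_i) when all pairwise compatibility conditions hold.
Pairwise compatibility: gcd(m_i, m_j) must divide a_i - a_j for every pair.
Merge one congruence at a time:
  Start: x ≡ 7 (mod 20).
  Combine with x ≡ 6 (mod 21): gcd(20, 21) = 1; 6 - 7 = -1, which IS divisible by 1, so compatible.
    Write x = 7 + 20·t and substitute into x ≡ 6 (mod 21): 20·t ≡ 6 − 7 = -1 (mod 21).
    Reduce coefficients mod 21: 20·t ≡ 20 (mod 21).
    The inverse of 20 mod 21 is 20 (since 20·20 = 400 = 19·21 + 1), so t ≡ 20·20 = 400 ≡ 1 (mod 21).
    Then x = 7 + 20·1 = 27, valid modulo lcm(20, 21) = 420: x ≡ 27 (mod 420).
  Combine with x ≡ 3 (mod 18): gcd(420, 18) = 6; 3 - 27 = -24, which IS divisible by 6, so compatible.
    Write x = 27 + 420·t and substitute into x ≡ 3 (mod 18): 420·t ≡ 3 − 27 = -24 (mod 18).
    Divide the congruence (and modulus) by g = 6: 70·t ≡ -4 (mod 3).
    Reduce coefficients mod 3: 1·t ≡ 2 (mod 3).
    So t ≡ 2 (mod 3).
    Then x = 27 + 420·2 = 867, valid modulo lcm(420, 18) = 1260: x ≡ 867 (mod 1260).
Verify: 867 mod 20 = 7, 867 mod 21 = 6, 867 mod 18 = 3.

x ≡ 867 (mod 1260).


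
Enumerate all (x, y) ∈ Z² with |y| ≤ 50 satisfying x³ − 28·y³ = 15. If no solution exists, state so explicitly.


The equation is x³ - 28y³ = 15. For fixed y, x³ = 28·y³ + 15, so a solution requires the RHS to be a perfect cube.
Strategy: iterate y from -50 to 50, compute RHS = 28·y³ + 15, and check whether it is a (positive or negative) perfect cube.
Check small values of y:
  y = 0: RHS = 15 is not a perfect cube.
  y = 1: RHS = 43 is not a perfect cube.
  y = -1: RHS = -13 is not a perfect cube.
  y = 2: RHS = 239 is not a perfect cube.
  y = -2: RHS = -209 is not a perfect cube.
  y = 3: RHS = 771 is not a perfect cube.
  y = -3: RHS = -741 is not a perfect cube.
Continuing the search up to |y| = 50 finds no solutions either.
No (x, y) in the scanned range satisfies the equation.

No integer solutions with |y| ≤ 50.


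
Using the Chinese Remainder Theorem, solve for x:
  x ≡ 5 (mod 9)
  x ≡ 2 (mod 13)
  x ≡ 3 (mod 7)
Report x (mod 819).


Moduli 9, 13, 7 are pairwise coprime; by CRT there is a unique solution modulo M = 9 · 13 · 7 = 819.
Solve pairwise, accumulating the modulus:
  Start with x ≡ 5 (mod 9).
  Combine with x ≡ 2 (mod 13): since gcd(9, 13) = 1, we get a unique residue mod 117.
    Write x = 5 + 9·t and substitute into x ≡ 2 (mod 13): 9·t ≡ 2 − 5 = -3 (mod 13).
    Reduce coefficients mod 13: 9·t ≡ 10 (mod 13).
    The inverse of 9 mod 13 is 3 (since 9·3 = 27 = 2·13 + 1), so t ≡ 3·10 = 30 ≡ 4 (mod 13).
    Then x = 5 + 9·4 = 41, valid modulo lcm(9, 13) = 117: x ≡ 41 (mod 117).
  Combine with x ≡ 3 (mod 7): since gcd(117, 7) = 1, we get a unique residue mod 819.
    Write x = 41 + 117·t and substitute into x ≡ 3 (mod 7): 117·t ≡ 3 − 41 = -38 (mod 7).
    Reduce coefficients mod 7: 5·t ≡ 4 (mod 7).
    The inverse of 5 mod 7 is 3 (since 5·3 = 15 = 2·7 + 1), so t ≡ 3·4 = 12 ≡ 5 (mod 7).
    Then x = 41 + 117·5 = 626, valid modulo lcm(117, 7) = 819: x ≡ 626 (mod 819).
Verify: 626 mod 9 = 5 ✓, 626 mod 13 = 2 ✓, 626 mod 7 = 3 ✓.

x ≡ 626 (mod 819).


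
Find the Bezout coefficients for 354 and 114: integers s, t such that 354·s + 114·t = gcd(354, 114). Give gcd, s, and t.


Euclidean algorithm on (354, 114) — divide until remainder is 0:
  354 = 3 · 114 + 12
  114 = 9 · 12 + 6
  12 = 2 · 6 + 0
gcd(354, 114) = 6.
Track Bezout coefficients alongside the remainders: start with r₀ = 354 = a·1 + b·0 (s = 1, t = 0) and r₁ = 114 = a·0 + b·1 (s = 0, t = 1); each new remainder r_{k+1} = r_{k-1} − q_k·r_k inherits s_{k+1} = s_{k-1} − q_k·s_k, t_{k+1} = t_{k-1} − q_k·t_k, so r_k = a·s_k + b·t_k at every step:
  q = 3: r = 12, s = 1 − 3·0 = 1, t = 0 − 3·1 = -3  (check: 354·1 + 114·(-3) = 12)
  q = 9: r = 6, s = 0 − 9·1 = -9, t = 1 − 9·(-3) = 28  (check: 354·(-9) + 114·28 = 6)
The row with r = 6 (the gcd) gives the Bezout coefficients s = -9, t = 28.
Result: 354 · (-9) + 114 · (28) = 6.

gcd(354, 114) = 6; s = -9, t = 28 (check: 354·(-9) + 114·28 = 6).


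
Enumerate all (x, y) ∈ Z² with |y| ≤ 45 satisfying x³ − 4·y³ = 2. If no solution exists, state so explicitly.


The equation is x³ - 4y³ = 2. For fixed y, x³ = 4·y³ + 2, so a solution requires the RHS to be a perfect cube.
Strategy: iterate y from -45 to 45, compute RHS = 4·y³ + 2, and check whether it is a (positive or negative) perfect cube.
Check small values of y:
  y = 0: RHS = 2 is not a perfect cube.
  y = 1: RHS = 6 is not a perfect cube.
  y = -1: RHS = -2 is not a perfect cube.
  y = 2: RHS = 34 is not a perfect cube.
  y = -2: RHS = -30 is not a perfect cube.
  y = 3: RHS = 110 is not a perfect cube.
  y = -3: RHS = -106 is not a perfect cube.
Continuing the search up to |y| = 45 finds no solutions either.
No (x, y) in the scanned range satisfies the equation.

No integer solutions with |y| ≤ 45.


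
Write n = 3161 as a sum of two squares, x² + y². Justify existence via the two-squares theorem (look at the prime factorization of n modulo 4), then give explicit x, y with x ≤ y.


Step 1: Factor n = 3161 = 29 · 109.
Step 2: Check the mod-4 condition on each prime factor: 29 ≡ 1 (mod 4), exponent 1; 109 ≡ 1 (mod 4), exponent 1.
All primes ≡ 3 (mod 4) appear to even exponent (or don't appear), so by the two-squares theorem n IS expressible as a sum of two squares.
Step 3: Build a representation. Here n = 29 · 109 is a product of primes ≡ 1 (mod 4). Each prime p ≡ 1 (mod 4) is itself a sum of two squares; find a² by testing p − a² for a perfect square:
  29: 29 − 1² = 28, 29 − 2² = 25 = 5² ⇒ 29 = 2² + 5².
  109: 109 − 1² = 108, 109 − 2² = 105, 109 − 3² = 100 = 10² ⇒ 109 = 3² + 10².
  Combine using the Brahmagupta–Fibonacci identity (a² + b²)(c² + d²) = (ac − bd)² + (ad + bc)² = (ac + bd)² + (ad − bc)²:
  29 · 109 = 3161: from (2² + 5²)(3² + 10²), take (2·3 − 5·10, 2·10 + 5·3) = (6 − 50, 20 + 15) = (-44, 35); dropping signs (only squares matter) gives (44, 35); check 44² + 35² = 1936 + 1225 = 3161 ✓.
Step 4: Order so x ≤ y and verify: 35² + 44² = 1225 + 1936 = 3161 = n. ✓

n = 3161 = 35² + 44² (one valid representation with x ≤ y).


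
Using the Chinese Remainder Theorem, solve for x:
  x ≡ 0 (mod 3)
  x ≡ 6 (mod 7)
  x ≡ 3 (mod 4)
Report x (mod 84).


Moduli 3, 7, 4 are pairwise coprime; by CRT there is a unique solution modulo M = 3 · 7 · 4 = 84.
Solve pairwise, accumulating the modulus:
  Start with x ≡ 0 (mod 3).
  Combine with x ≡ 6 (mod 7): since gcd(3, 7) = 1, we get a unique residue mod 21.
    Write x = 0 + 3·t and substitute into x ≡ 6 (mod 7): 3·t ≡ 6 − 0 = 6 (mod 7).
    The inverse of 3 mod 7 is 5 (since 3·5 = 15 = 2·7 + 1), so t ≡ 5·6 = 30 ≡ 2 (mod 7).
    Then x = 0 + 3·2 = 6, valid modulo lcm(3, 7) = 21: x ≡ 6 (mod 21).
  Combine with x ≡ 3 (mod 4): since gcd(21, 4) = 1, we get a unique residue mod 84.
    Write x = 6 + 21·t and substitute into x ≡ 3 (mod 4): 21·t ≡ 3 − 6 = -3 (mod 4).
    Reduce coefficients mod 4: 1·t ≡ 1 (mod 4).
    So t ≡ 1 (mod 4).
    Then x = 6 + 21·1 = 27, valid modulo lcm(21, 4) = 84: x ≡ 27 (mod 84).
Verify: 27 mod 3 = 0 ✓, 27 mod 7 = 6 ✓, 27 mod 4 = 3 ✓.

x ≡ 27 (mod 84).


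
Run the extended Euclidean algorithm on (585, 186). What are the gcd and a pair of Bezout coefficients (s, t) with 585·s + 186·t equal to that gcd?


Euclidean algorithm on (585, 186) — divide until remainder is 0:
  585 = 3 · 186 + 27
  186 = 6 · 27 + 24
  27 = 1 · 24 + 3
  24 = 8 · 3 + 0
gcd(585, 186) = 3.
Track Bezout coefficients alongside the remainders: start with r₀ = 585 = a·1 + b·0 (s = 1, t = 0) and r₁ = 186 = a·0 + b·1 (s = 0, t = 1); each new remainder r_{k+1} = r_{k-1} − q_k·r_k inherits s_{k+1} = s_{k-1} − q_k·s_k, t_{k+1} = t_{k-1} − q_k·t_k, so r_k = a·s_k + b·t_k at every step:
  q = 3: r = 27, s = 1 − 3·0 = 1, t = 0 − 3·1 = -3  (check: 585·1 + 186·(-3) = 27)
  q = 6: r = 24, s = 0 − 6·1 = -6, t = 1 − 6·(-3) = 19  (check: 585·(-6) + 186·19 = 24)
  q = 1: r = 3, s = 1 − 1·(-6) = 7, t = -3 − 1·19 = -22  (check: 585·7 + 186·(-22) = 3)
The row with r = 3 (the gcd) gives the Bezout coefficients s = 7, t = -22.
Result: 585 · (7) + 186 · (-22) = 3.

gcd(585, 186) = 3; s = 7, t = -22 (check: 585·7 + 186·(-22) = 3).


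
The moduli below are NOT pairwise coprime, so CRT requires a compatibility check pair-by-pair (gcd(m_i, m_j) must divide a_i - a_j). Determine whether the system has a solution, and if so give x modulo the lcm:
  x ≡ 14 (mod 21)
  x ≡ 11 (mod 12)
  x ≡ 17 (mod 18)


Moduli 21, 12, 18 are not pairwise coprime, so CRT works modulo lcm(m_i) when all pairwise compatibility conditions hold.
Pairwise compatibility: gcd(m_i, m_j) must divide a_i - a_j for every pair.
Merge one congruence at a time:
  Start: x ≡ 14 (mod 21).
  Combine with x ≡ 11 (mod 12): gcd(21, 12) = 3; 11 - 14 = -3, which IS divisible by 3, so compatible.
    Write x = 14 + 21·t and substitute into x ≡ 11 (mod 12): 21·t ≡ 11 − 14 = -3 (mod 12).
    Divide the congruence (and modulus) by g = 3: 7·t ≡ -1 (mod 4).
    Reduce coefficients mod 4: 3·t ≡ 3 (mod 4).
    The inverse of 3 mod 4 is 3 (since 3·3 = 9 = 2·4 + 1), so t ≡ 3·3 = 9 ≡ 1 (mod 4).
    Then x = 14 + 21·1 = 35, valid modulo lcm(21, 12) = 84: x ≡ 35 (mod 84).
  Combine with x ≡ 17 (mod 18): gcd(84, 18) = 6; 17 - 35 = -18, which IS divisible by 6, so compatible.
    Write x = 35 + 84·t and substitute into x ≡ 17 (mod 18): 84·t ≡ 17 − 35 = -18 (mod 18).
    Divide the congruence (and modulus) by g = 6: 14·t ≡ -3 (mod 3).
    Reduce coefficients mod 3: 2·t ≡ 0 (mod 3).
    The inverse of 2 mod 3 is 2 (since 2·2 = 4 = 1·3 + 1), so t ≡ 2·0 = 0 ≡ 0 (mod 3).
    Then x = 35 + 84·0 = 35, valid modulo lcm(84, 18) = 252: x ≡ 35 (mod 252).
Verify: 35 mod 21 = 14, 35 mod 12 = 11, 35 mod 18 = 17.

x ≡ 35 (mod 252).


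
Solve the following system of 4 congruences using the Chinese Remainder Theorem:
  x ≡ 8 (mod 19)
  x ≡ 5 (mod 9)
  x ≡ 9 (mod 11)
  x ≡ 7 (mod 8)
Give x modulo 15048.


Product of moduli M = 19 · 9 · 11 · 8 = 15048.
Merge one congruence at a time:
  Start: x ≡ 8 (mod 19).
  Combine with x ≡ 5 (mod 9); new modulus lcm = 171.
    Write x = 8 + 19·t and substitute into x ≡ 5 (mod 9): 19·t ≡ 5 − 8 = -3 (mod 9).
    Reduce coefficients mod 9: 1·t ≡ 6 (mod 9).
    So t ≡ 6 (mod 9).
    Then x = 8 + 19·6 = 122, valid modulo lcm(19, 9) = 171: x ≡ 122 (mod 171).
  Combine with x ≡ 9 (mod 11); new modulus lcm = 1881.
    Write x = 122 + 171·t and substitute into x ≡ 9 (mod 11): 171·t ≡ 9 − 122 = -113 (mod 11).
    Reduce coefficients mod 11: 6·t ≡ 8 (mod 11).
    The inverse of 6 mod 11 is 2 (since 6·2 = 12 = 1·11 + 1), so t ≡ 2·8 = 16 ≡ 5 (mod 11).
    Then x = 122 + 171·5 = 977, valid modulo lcm(171, 11) = 1881: x ≡ 977 (mod 1881).
  Combine with x ≡ 7 (mod 8); new modulus lcm = 15048.
    Write x = 977 + 1881·t and substitute into x ≡ 7 (mod 8): 1881·t ≡ 7 − 977 = -970 (mod 8).
    Reduce coefficients mod 8: 1·t ≡ 6 (mod 8).
    So t ≡ 6 (mod 8).
    Then x = 977 + 1881·6 = 12263, valid modulo lcm(1881, 8) = 15048: x ≡ 12263 (mod 15048).
Verify against each original: 12263 mod 19 = 8, 12263 mod 9 = 5, 12263 mod 11 = 9, 12263 mod 8 = 7.

x ≡ 12263 (mod 15048).


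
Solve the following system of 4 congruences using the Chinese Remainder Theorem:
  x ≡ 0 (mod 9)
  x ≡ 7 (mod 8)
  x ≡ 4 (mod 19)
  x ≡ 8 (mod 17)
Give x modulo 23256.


Product of moduli M = 9 · 8 · 19 · 17 = 23256.
Merge one congruence at a time:
  Start: x ≡ 0 (mod 9).
  Combine with x ≡ 7 (mod 8); new modulus lcm = 72.
    Write x = 0 + 9·t and substitute into x ≡ 7 (mod 8): 9·t ≡ 7 − 0 = 7 (mod 8).
    Reduce coefficients mod 8: 1·t ≡ 7 (mod 8).
    So t ≡ 7 (mod 8).
    Then x = 0 + 9·7 = 63, valid modulo lcm(9, 8) = 72: x ≡ 63 (mod 72).
  Combine with x ≡ 4 (mod 19); new modulus lcm = 1368.
    Write x = 63 + 72·t and substitute into x ≡ 4 (mod 19): 72·t ≡ 4 − 63 = -59 (mod 19).
    Reduce coefficients mod 19: 15·t ≡ 17 (mod 19).
    The inverse of 15 mod 19 is 14 (since 15·14 = 210 = 11·19 + 1), so t ≡ 14·17 = 238 ≡ 10 (mod 19).
    Then x = 63 + 72·10 = 783, valid modulo lcm(72, 19) = 1368: x ≡ 783 (mod 1368).
  Combine with x ≡ 8 (mod 17); new modulus lcm = 23256.
    Write x = 783 + 1368·t and substitute into x ≡ 8 (mod 17): 1368·t ≡ 8 − 783 = -775 (mod 17).
    Reduce coefficients mod 17: 8·t ≡ 7 (mod 17).
    The inverse of 8 mod 17 is 15 (since 8·15 = 120 = 7·17 + 1), so t ≡ 15·7 = 105 ≡ 3 (mod 17).
    Then x = 783 + 1368·3 = 4887, valid modulo lcm(1368, 17) = 23256: x ≡ 4887 (mod 23256).
Verify against each original: 4887 mod 9 = 0, 4887 mod 8 = 7, 4887 mod 19 = 4, 4887 mod 17 = 8.

x ≡ 4887 (mod 23256).


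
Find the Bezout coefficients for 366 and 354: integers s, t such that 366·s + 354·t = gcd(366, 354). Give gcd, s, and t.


Euclidean algorithm on (366, 354) — divide until remainder is 0:
  366 = 1 · 354 + 12
  354 = 29 · 12 + 6
  12 = 2 · 6 + 0
gcd(366, 354) = 6.
Track Bezout coefficients alongside the remainders: start with r₀ = 366 = a·1 + b·0 (s = 1, t = 0) and r₁ = 354 = a·0 + b·1 (s = 0, t = 1); each new remainder r_{k+1} = r_{k-1} − q_k·r_k inherits s_{k+1} = s_{k-1} − q_k·s_k, t_{k+1} = t_{k-1} − q_k·t_k, so r_k = a·s_k + b·t_k at every step:
  q = 1: r = 12, s = 1 − 1·0 = 1, t = 0 − 1·1 = -1  (check: 366·1 + 354·(-1) = 12)
  q = 29: r = 6, s = 0 − 29·1 = -29, t = 1 − 29·(-1) = 30  (check: 366·(-29) + 354·30 = 6)
The row with r = 6 (the gcd) gives the Bezout coefficients s = -29, t = 30.
Result: 366 · (-29) + 354 · (30) = 6.

gcd(366, 354) = 6; s = -29, t = 30 (check: 366·(-29) + 354·30 = 6).
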